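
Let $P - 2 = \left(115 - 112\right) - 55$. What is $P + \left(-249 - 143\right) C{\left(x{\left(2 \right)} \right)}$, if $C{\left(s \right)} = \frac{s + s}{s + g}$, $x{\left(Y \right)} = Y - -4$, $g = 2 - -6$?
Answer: $-386$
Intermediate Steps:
$g = 8$ ($g = 2 + 6 = 8$)
$P = -50$ ($P = 2 + \left(\left(115 - 112\right) - 55\right) = 2 + \left(3 - 55\right) = 2 - 52 = -50$)
$x{\left(Y \right)} = 4 + Y$ ($x{\left(Y \right)} = Y + 4 = 4 + Y$)
$C{\left(s \right)} = \frac{2 s}{8 + s}$ ($C{\left(s \right)} = \frac{s + s}{s + 8} = \frac{2 s}{8 + s}$)
$P + \left(-249 - 143\right) C{\left(x{\left(2 \right)} \right)} = -50 + \left(-249 - 143\right) \frac{2 \left(4 + 2\right)}{8 + \left(4 + 2\right)} = -50 - 392 \cdot 2 \cdot 6 \frac{1}{8 + 6} = -50 - 392 \cdot 2 \cdot 6 \cdot \frac{1}{14} = -50 - 336 = -386$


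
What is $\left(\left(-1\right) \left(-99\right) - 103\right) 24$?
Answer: $-96$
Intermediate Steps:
$\left(\left(-1\right) \left(-99\right) - 103\right) 24 = \left(99 - 103\right) 24 = \left(-4\right) 24 = -96$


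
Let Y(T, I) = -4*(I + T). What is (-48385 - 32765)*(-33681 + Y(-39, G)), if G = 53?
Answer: 2737757550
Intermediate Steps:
Y(T, I) = -4*I - 4*T
(-48385 - 32765)*(-33681 + Y(-39, G)) = (-48385 - 32765)*(-33681 + (-4*53 - 4*(-39))) = -81150*(-33681 + (-212 + 156)) = -81150*(-33681 - 56) = -81150*(-33737) = 2737757550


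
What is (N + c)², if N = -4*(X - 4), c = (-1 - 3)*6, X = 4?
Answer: 576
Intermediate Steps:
c = -24 (c = -4*6 = -24)
N = 0 (N = -4*(4 - 4) = -4*0 = 0)
(N + c)² = (0 - 24)² = (-24)² = 576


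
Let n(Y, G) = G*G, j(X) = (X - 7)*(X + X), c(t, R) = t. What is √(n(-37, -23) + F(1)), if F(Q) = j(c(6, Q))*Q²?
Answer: √517 ≈ 22.738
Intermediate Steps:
j(X) = 2*X*(-7 + X) (j(X) = (-7 + X)*(2*X) = 2*X*(-7 + X))
F(Q) = -12*Q² (F(Q) = (2*6*(-7 + 6))*Q² = (2*6*(-1))*Q² = -12*Q²)
n(Y, G) = G²
√(n(-37, -23) + F(1)) = √((-23)² - 12*1²) = √(529 - 12*1) = √(529 - 12) = √517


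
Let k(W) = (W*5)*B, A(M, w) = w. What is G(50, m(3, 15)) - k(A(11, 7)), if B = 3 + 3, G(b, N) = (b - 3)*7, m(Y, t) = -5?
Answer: 119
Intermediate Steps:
G(b, N) = -21 + 7*b (G(b, N) = (-3 + b)*7 = -21 + 7*b)
B = 6
k(W) = 30*W (k(W) = (W*5)*6 = (5*W)*6 = 30*W)
G(50, m(3, 15)) - k(A(11, 7)) = (-21 + 7*50) - 30*7 = (-21 + 350) - 1*210 = 329 - 210 = 119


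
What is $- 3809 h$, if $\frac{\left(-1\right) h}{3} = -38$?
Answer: $-434226$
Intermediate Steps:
$h = 114$ ($h = \left(-3\right) \left(-38\right) = 114$)
$- 3809 h = \left(-3809\right) 114 = -434226$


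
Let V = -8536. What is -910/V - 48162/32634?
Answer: -31784491/23213652 ≈ -1.3692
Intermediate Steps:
-910/V - 48162/32634 = -910/(-8536) - 48162/32634 = -910*(-1/8536) - 48162*1/32634 = 455/4268 - 8027/5439 = -31784491/23213652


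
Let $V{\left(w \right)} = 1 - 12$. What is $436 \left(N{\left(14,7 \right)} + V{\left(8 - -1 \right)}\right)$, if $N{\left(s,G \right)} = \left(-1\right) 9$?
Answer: $-8720$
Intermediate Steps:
$N{\left(s,G \right)} = -9$
$V{\left(w \right)} = -11$ ($V{\left(w \right)} = 1 - 12 = -11$)
$436 \left(N{\left(14,7 \right)} + V{\left(8 - -1 \right)}\right) = 436 \left(-9 - 11\right) = 436 \left(-20\right) = -8720$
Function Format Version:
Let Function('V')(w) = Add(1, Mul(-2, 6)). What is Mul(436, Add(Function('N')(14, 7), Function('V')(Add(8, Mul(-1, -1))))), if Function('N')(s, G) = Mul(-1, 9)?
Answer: -8720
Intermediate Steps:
Function('N')(s, G) = -9
Function('V')(w) = -11 (Function('V')(w) = Add(1, -12) = -11)
Mul(436, Add(Function('N')(14, 7), Function('V')(Add(8, Mul(-1, -1))))) = Mul(436, Add(-9, -11)) = Mul(436, -20) = -8720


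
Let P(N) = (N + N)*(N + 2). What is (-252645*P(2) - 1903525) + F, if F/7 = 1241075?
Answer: 2741680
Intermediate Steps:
F = 8687525 (F = 7*1241075 = 8687525)
P(N) = 2*N*(2 + N) (P(N) = (2*N)*(2 + N) = 2*N*(2 + N))
(-252645*P(2) - 1903525) + F = (-505290*2*(2 + 2) - 1903525) + 8687525 = (-505290*2*4 - 1903525) + 8687525 = (-252645*16 - 1903525) + 8687525 = (-4042320 - 1903525) + 8687525 = -5945845 + 8687525 = 2741680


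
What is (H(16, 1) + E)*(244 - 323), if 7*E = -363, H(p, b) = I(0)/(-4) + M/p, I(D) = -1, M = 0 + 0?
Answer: 114155/28 ≈ 4077.0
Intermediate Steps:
M = 0
H(p, b) = 1/4 (H(p, b) = -1/(-4) + 0/p = -1*(-1/4) + 0 = 1/4 + 0 = 1/4)
E = -363/7 (E = (1/7)*(-363) = -363/7 ≈ -51.857)
(H(16, 1) + E)*(244 - 323) = (1/4 - 363/7)*(244 - 323) = -1445/28*(-79) = 114155/28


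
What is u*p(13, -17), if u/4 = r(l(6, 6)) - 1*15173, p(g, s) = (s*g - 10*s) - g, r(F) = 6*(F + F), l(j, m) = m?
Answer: 3865856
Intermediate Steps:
r(F) = 12*F (r(F) = 6*(2*F) = 12*F)
p(g, s) = -g - 10*s + g*s (p(g, s) = (g*s - 10*s) - g = (-10*s + g*s) - g = -g - 10*s + g*s)
u = -60404 (u = 4*(12*6 - 1*15173) = 4*(72 - 15173) = 4*(-15101) = -60404)
u*p(13, -17) = -60404*(-1*13 - 10*(-17) + 13*(-17)) = -60404*(-13 + 170 - 221) = -60404*(-64) = 3865856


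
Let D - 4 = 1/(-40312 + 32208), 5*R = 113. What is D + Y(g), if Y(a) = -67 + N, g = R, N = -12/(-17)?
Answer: -8582153/137768 ≈ -62.294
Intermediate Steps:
N = 12/17 (N = -12*(-1/17) = 12/17 ≈ 0.70588)
R = 113/5 (R = (⅕)*113 = 113/5 ≈ 22.600)
g = 113/5 ≈ 22.600
Y(a) = -1127/17 (Y(a) = -67 + 12/17 = -1127/17)
D = 32415/8104 (D = 4 + 1/(-40312 + 32208) = 4 + 1/(-8104) = 4 - 1/8104 = 32415/8104 ≈ 3.9999)
D + Y(g) = 32415/8104 - 1127/17 = -8582153/137768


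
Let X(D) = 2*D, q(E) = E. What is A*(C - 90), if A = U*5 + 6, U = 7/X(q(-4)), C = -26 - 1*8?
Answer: -403/2 ≈ -201.50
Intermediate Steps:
C = -34 (C = -26 - 8 = -34)
U = -7/8 (U = 7/((2*(-4))) = 7/(-8) = 7*(-1/8) = -7/8 ≈ -0.87500)
A = 13/8 (A = -7/8*5 + 6 = -35/8 + 6 = 13/8 ≈ 1.6250)
A*(C - 90) = 13*(-34 - 90)/8 = (13/8)*(-124) = -403/2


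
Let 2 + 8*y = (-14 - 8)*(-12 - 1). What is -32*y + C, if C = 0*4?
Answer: -1136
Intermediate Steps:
C = 0
y = 71/2 (y = -1/4 + ((-14 - 8)*(-12 - 1))/8 = -1/4 + (-22*(-13))/8 = -1/4 + (1/8)*286 = -1/4 + 143/4 = 71/2 ≈ 35.500)
-32*y + C = -32*71/2 + 0 = -1136 + 0 = -1136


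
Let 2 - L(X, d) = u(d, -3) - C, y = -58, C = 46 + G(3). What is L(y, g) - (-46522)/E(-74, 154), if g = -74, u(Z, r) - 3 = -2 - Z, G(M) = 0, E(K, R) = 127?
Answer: 43093/127 ≈ 339.31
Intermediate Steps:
u(Z, r) = 1 - Z (u(Z, r) = 3 + (-2 - Z) = 1 - Z)
C = 46 (C = 46 + 0 = 46)
L(X, d) = 47 + d (L(X, d) = 2 - ((1 - d) - 1*46) = 2 - ((1 - d) - 46) = 2 - (-45 - d) = 2 + (45 + d) = 47 + d)
L(y, g) - (-46522)/E(-74, 154) = (47 - 74) - (-46522)/127 = -27 - (-46522)/127 = -27 - 1*(-46522/127) = -27 + 46522/127 = 43093/127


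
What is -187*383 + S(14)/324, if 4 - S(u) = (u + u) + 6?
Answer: -3867539/54 ≈ -71621.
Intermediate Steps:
S(u) = -2 - 2*u (S(u) = 4 - ((u + u) + 6) = 4 - (2*u + 6) = 4 - (6 + 2*u) = 4 + (-6 - 2*u) = -2 - 2*u)
-187*383 + S(14)/324 = -187*383 + (-2 - 2*14)/324 = -71621 + (-2 - 28)*(1/324) = -71621 - 30*1/324 = -71621 - 5/54 = -3867539/54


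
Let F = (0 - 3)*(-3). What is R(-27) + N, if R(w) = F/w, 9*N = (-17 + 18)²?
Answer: -2/9 ≈ -0.22222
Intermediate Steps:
F = 9 (F = -3*(-3) = 9)
N = ⅑ (N = (-17 + 18)²/9 = (⅑)*1² = (⅑)*1 = ⅑ ≈ 0.11111)
R(w) = 9/w
R(-27) + N = 9/(-27) + ⅑ = 9*(-1/27) + ⅑ = -⅓ + ⅑ = -2/9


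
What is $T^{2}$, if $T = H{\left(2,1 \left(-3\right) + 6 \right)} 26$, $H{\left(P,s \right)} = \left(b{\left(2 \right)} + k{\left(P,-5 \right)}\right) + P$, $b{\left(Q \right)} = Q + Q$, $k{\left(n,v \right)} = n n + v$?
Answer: $16900$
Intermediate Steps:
$k{\left(n,v \right)} = v + n^{2}$ ($k{\left(n,v \right)} = n^{2} + v = v + n^{2}$)
$b{\left(Q \right)} = 2 Q$
$H{\left(P,s \right)} = -1 + P + P^{2}$ ($H{\left(P,s \right)} = \left(2 \cdot 2 + \left(-5 + P^{2}\right)\right) + P = \left(4 + \left(-5 + P^{2}\right)\right) + P = \left(-1 + P^{2}\right) + P = -1 + P + P^{2}$)
$T = 130$ ($T = \left(-1 + 2 + 2^{2}\right) 26 = \left(-1 + 2 + 4\right) 26 = 5 \cdot 26 = 130$)
$T^{2} = 130^{2} = 16900$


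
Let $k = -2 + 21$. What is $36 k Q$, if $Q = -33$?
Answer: $-22572$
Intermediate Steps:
$k = 19$
$36 k Q = 36 \cdot 19 \left(-33\right) = 684 \left(-33\right) = -22572$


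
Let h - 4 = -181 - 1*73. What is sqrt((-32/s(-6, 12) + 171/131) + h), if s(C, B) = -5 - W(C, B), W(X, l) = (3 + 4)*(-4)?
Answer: I*sqrt(2270322617)/3013 ≈ 15.814*I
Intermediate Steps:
W(X, l) = -28 (W(X, l) = 7*(-4) = -28)
s(C, B) = 23 (s(C, B) = -5 - 1*(-28) = -5 + 28 = 23)
h = -250 (h = 4 + (-181 - 1*73) = 4 + (-181 - 73) = 4 - 254 = -250)
sqrt((-32/s(-6, 12) + 171/131) + h) = sqrt((-32/23 + 171/131) - 250) = sqrt(-259/3013 - 250) = sqrt(-753509/3013) = I*sqrt(2270322617)/3013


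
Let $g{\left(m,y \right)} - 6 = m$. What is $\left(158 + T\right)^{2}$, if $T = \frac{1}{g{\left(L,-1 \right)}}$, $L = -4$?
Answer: $\frac{100489}{4} \approx 25122.0$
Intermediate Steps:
$g{\left(m,y \right)} = 6 + m$
$T = \frac{1}{2}$ ($T = \frac{1}{6 - 4} = \frac{1}{2} \approx 0.5$)
$\left(158 + T\right)^{2} = \left(158 + \frac{1}{2}\right)^{2} = \left(\frac{317}{2}\right)^{2} = \frac{100489}{4}$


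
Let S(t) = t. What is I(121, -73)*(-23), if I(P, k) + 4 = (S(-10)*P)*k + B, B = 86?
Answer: -2033476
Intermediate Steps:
I(P, k) = 82 - 10*P*k (I(P, k) = -4 + ((-10*P)*k + 86) = -4 + (-10*P*k + 86) = -4 + (86 - 10*P*k) = 82 - 10*P*k)
I(121, -73)*(-23) = (82 - 10*121*(-73))*(-23) = (82 + 88330)*(-23) = 88412*(-23) = -2033476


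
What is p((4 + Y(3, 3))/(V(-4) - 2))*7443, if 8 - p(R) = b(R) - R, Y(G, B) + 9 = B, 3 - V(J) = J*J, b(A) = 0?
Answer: 302682/5 ≈ 60536.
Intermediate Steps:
V(J) = 3 - J**2 (V(J) = 3 - J*J = 3 - J**2)
Y(G, B) = -9 + B
p(R) = 8 + R (p(R) = 8 - (0 - R) = 8 - (-1)*R = 8 + R)
p((4 + Y(3, 3))/(V(-4) - 2))*7443 = (8 + (4 + (-9 + 3))/((3 - 1*(-4)**2) - 2))*7443 = (8 + (4 - 6)/((3 - 1*16) - 2))*7443 = (8 - 2/((3 - 16) - 2))*7443 = (8 - 2/(-13 - 2))*7443 = (8 - 2/(-15))*7443 = (8 - 2*(-1/15))*7443 = (8 + 2/15)*7443 = (122/15)*7443 = 302682/5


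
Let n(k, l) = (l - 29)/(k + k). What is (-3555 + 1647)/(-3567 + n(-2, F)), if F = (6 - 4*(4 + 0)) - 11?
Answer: 3816/7109 ≈ 0.53678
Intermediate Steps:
F = -21 (F = (6 - 4*4) - 11 = (6 - 16) - 11 = -10 - 11 = -21)
n(k, l) = (-29 + l)/(2*k) (n(k, l) = (-29 + l)/((2*k)) = (-29 + l)*(1/(2*k)) = (-29 + l)/(2*k))
(-3555 + 1647)/(-3567 + n(-2, F)) = (-3555 + 1647)/(-3567 + (½)*(-29 - 21)/(-2)) = -1908/(-3567 + (½)*(-½)*(-50)) = -1908/(-3567 + 25/2) = -1908/(-7109/2) = -1908*(-2/7109) = 3816/7109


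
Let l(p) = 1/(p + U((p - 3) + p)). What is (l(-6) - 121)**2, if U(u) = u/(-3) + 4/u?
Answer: 5354596/361 ≈ 14833.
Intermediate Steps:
U(u) = 4/u - u/3 (U(u) = u*(-1/3) + 4/u = -u/3 + 4/u = 4/u - u/3)
l(p) = 1/(1 + 4/(-3 + 2*p) + p/3) (l(p) = 1/(p + (4/((p - 3) + p) - ((p - 3) + p)/3)) = 1/(p + (4/((-3 + p) + p) - ((-3 + p) + p)/3)) = 1/(p + (4/(-3 + 2*p) - (-3 + 2*p)/3)) = 1/(p + (4/(-3 + 2*p) + (1 - 2*p/3))) = 1/(p + (1 + 4/(-3 + 2*p) - 2*p/3)) = 1/(1 + 4/(-3 + 2*p) + p/3))
(l(-6) - 121)**2 = (3*(-3 + 2*(-6))/(12 + (-3 + 2*(-6))*(3 - 6)) - 121)**2 = (3*(-3 - 12)/(12 + (-3 - 12)*(-3)) - 121)**2 = (3*(-15)/(12 - 15*(-3)) - 121)**2 = (3*(-15)/(12 + 45) - 121)**2 = (3*(-15)/57 - 121)**2 = (3*(1/57)*(-15) - 121)**2 = (-15/19 - 121)**2 = (-2314/19)**2 = 5354596/361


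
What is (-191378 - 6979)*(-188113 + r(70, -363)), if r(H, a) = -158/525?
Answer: 6529878256477/175 ≈ 3.7314e+10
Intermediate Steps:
r(H, a) = -158/525 (r(H, a) = -158*1/525 = -158/525)
(-191378 - 6979)*(-188113 + r(70, -363)) = (-191378 - 6979)*(-188113 - 158/525) = -198357*(-98759483/525) = 6529878256477/175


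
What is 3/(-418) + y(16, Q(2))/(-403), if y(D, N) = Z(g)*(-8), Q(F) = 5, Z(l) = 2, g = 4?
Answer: 5479/168454 ≈ 0.032525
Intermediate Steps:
y(D, N) = -16 (y(D, N) = 2*(-8) = -16)
3/(-418) + y(16, Q(2))/(-403) = 3/(-418) - 16/(-403) = 3*(-1/418) - 16*(-1/403) = -3/418 + 16/403 = 5479/168454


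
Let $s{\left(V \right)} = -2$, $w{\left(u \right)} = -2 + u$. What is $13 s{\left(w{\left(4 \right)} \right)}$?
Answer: $-26$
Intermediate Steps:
$13 s{\left(w{\left(4 \right)} \right)} = 13 \left(-2\right) = -26$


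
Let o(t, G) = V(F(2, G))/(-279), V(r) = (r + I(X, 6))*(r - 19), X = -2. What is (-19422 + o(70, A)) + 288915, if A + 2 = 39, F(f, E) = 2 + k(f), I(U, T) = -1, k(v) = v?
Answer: 8354288/31 ≈ 2.6949e+5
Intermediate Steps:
F(f, E) = 2 + f
A = 37 (A = -2 + 39 = 37)
V(r) = (-1 + r)*(-19 + r) (V(r) = (r - 1)*(r - 19) = (-1 + r)*(-19 + r))
o(t, G) = 5/31 (o(t, G) = (19 + (2 + 2)**2 - 20*(2 + 2))/(-279) = (19 + 4**2 - 20*4)*(-1/279) = (19 + 16 - 80)*(-1/279) = -45*(-1/279) = 5/31)
(-19422 + o(70, A)) + 288915 = (-19422 + 5/31) + 288915 = -602077/31 + 288915 = 8354288/31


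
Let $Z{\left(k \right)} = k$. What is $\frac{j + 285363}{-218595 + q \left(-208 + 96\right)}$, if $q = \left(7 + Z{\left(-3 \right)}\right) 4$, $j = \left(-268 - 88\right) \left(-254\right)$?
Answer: $- \frac{375787}{220387} \approx -1.7051$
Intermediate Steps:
$j = 90424$ ($j = \left(-356\right) \left(-254\right) = 90424$)
$q = 16$ ($q = \left(7 - 3\right) 4 = 4 \cdot 4 = 16$)
$\frac{j + 285363}{-218595 + q \left(-208 + 96\right)} = \frac{90424 + 285363}{-218595 + 16 \left(-208 + 96\right)} = \frac{375787}{-218595 + 16 \left(-112\right)} = \frac{375787}{-218595 - 1792} = \frac{375787}{-220387} = 375787 \left(- \frac{1}{220387}\right) = - \frac{375787}{220387}$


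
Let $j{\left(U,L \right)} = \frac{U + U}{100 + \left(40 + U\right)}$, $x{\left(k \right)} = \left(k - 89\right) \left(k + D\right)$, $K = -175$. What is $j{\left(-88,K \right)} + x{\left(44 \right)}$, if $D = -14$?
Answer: $- \frac{17594}{13} \approx -1353.4$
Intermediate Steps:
$x{\left(k \right)} = \left(-89 + k\right) \left(-14 + k\right)$ ($x{\left(k \right)} = \left(k - 89\right) \left(k - 14\right) = \left(-89 + k\right) \left(-14 + k\right)$)
$j{\left(U,L \right)} = \frac{2 U}{140 + U}$
$j{\left(-88,K \right)} + x{\left(44 \right)} = 2 \left(-88\right) \frac{1}{140 - 88} + \left(1246 + 44^{2} - 4532\right) = 2 \left(-88\right) \frac{1}{52} + \left(1246 + 1936 - 4532\right) = 2 \left(-88\right) \frac{1}{52} - 1350 = - \frac{44}{13} - 1350 = - \frac{17594}{13}$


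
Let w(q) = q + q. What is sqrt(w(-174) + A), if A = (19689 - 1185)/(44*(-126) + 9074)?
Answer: 2*I*sqrt(266942130)/1765 ≈ 18.514*I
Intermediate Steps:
w(q) = 2*q
A = 9252/1765 (A = 18504/(-5544 + 9074) = 18504/3530 = 18504*(1/3530) = 9252/1765 ≈ 5.2419)
sqrt(w(-174) + A) = sqrt(2*(-174) + 9252/1765) = sqrt(-348 + 9252/1765) = sqrt(-604968/1765) = 2*I*sqrt(266942130)/1765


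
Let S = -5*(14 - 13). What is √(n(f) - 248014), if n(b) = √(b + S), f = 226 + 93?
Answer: √(-248014 + √314) ≈ 497.99*I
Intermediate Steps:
f = 319
S = -5 (S = -5*1 = -5)
n(b) = √(-5 + b) (n(b) = √(b - 5) = √(-5 + b))
√(n(f) - 248014) = √(√(-5 + 319) - 248014) = √(√314 - 248014) = √(-248014 + √314)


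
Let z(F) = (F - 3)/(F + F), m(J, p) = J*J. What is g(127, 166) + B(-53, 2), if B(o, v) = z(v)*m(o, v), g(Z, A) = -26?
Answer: -2913/4 ≈ -728.25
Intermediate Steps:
m(J, p) = J²
z(F) = (-3 + F)/(2*F) (z(F) = (-3 + F)/((2*F)) = (-3 + F)*(1/(2*F)) = (-3 + F)/(2*F))
B(o, v) = o²*(-3 + v)/(2*v) (B(o, v) = ((-3 + v)/(2*v))*o² = o²*(-3 + v)/(2*v))
g(127, 166) + B(-53, 2) = -26 + (½)*(-53)²*(-3 + 2)/2 = -26 + (½)*2809*(½)*(-1) = -26 - 2809/4 = -2913/4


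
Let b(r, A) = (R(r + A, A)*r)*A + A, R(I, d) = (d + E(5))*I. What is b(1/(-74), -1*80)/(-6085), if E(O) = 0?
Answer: -1872816/1666073 ≈ -1.1241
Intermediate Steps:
R(I, d) = I*d (R(I, d) = (d + 0)*I = d*I = I*d)
b(r, A) = A + r*A²*(A + r) (b(r, A) = (((r + A)*A)*r)*A + A = (((A + r)*A)*r)*A + A = ((A*(A + r))*r)*A + A = (A*r*(A + r))*A + A = r*A²*(A + r) + A = A + r*A²*(A + r))
b(1/(-74), -1*80)/(-6085) = ((-1*80)*(1 - 1*80*(-1*80 + 1/(-74))/(-74)))/(-6085) = -80*(1 - 80*(-1/74)*(-80 - 1/74))*(-1/6085) = -80*(1 - 80*(-1/74)*(-5921/74))*(-1/6085) = -80*(1 - 118420/1369)*(-1/6085) = -80*(-117051/1369)*(-1/6085) = (9364080/1369)*(-1/6085) = -1872816/1666073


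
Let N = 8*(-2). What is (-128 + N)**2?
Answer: 20736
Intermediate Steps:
N = -16
(-128 + N)**2 = (-128 - 16)**2 = (-144)**2 = 20736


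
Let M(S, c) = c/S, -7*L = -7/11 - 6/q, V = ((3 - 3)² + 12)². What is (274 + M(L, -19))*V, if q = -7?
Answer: 2145456/17 ≈ 1.2620e+5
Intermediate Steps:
V = 144 (V = (0² + 12)² = (0 + 12)² = 12² = 144)
L = -17/539 (L = -(-7/11 - 6/(-7))/7 = -(-7*1/11 - 6*(-⅐))/7 = -(-7/11 + 6/7)/7 = -⅐*17/77 = -17/539 ≈ -0.031540)
(274 + M(L, -19))*V = (274 - 19/(-17/539))*144 = (274 - 19*(-539/17))*144 = (274 + 10241/17)*144 = (14899/17)*144 = 2145456/17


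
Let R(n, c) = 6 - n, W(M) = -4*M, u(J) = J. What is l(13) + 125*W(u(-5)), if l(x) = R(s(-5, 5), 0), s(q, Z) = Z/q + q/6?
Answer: 15047/6 ≈ 2507.8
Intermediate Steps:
s(q, Z) = q/6 + Z/q (s(q, Z) = Z/q + q*(⅙) = Z/q + q/6 = q/6 + Z/q)
l(x) = 47/6 (l(x) = 6 - ((⅙)*(-5) + 5/(-5)) = 6 - (-⅚ + 5*(-⅕)) = 6 - (-⅚ - 1) = 6 - 1*(-11/6) = 6 + 11/6 = 47/6)
l(13) + 125*W(u(-5)) = 47/6 + 125*(-4*(-5)) = 47/6 + 125*20 = 47/6 + 2500 = 15047/6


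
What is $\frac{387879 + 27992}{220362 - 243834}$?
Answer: $- \frac{415871}{23472} \approx -17.718$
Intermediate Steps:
$\frac{387879 + 27992}{220362 - 243834} = \frac{415871}{-23472} = 415871 \left(- \frac{1}{23472}\right) = - \frac{415871}{23472}$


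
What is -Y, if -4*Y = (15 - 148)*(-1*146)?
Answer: 9709/2 ≈ 4854.5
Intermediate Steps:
Y = -9709/2 (Y = -(15 - 148)*(-1*146)/4 = -(-133)*(-146)/4 = -¼*19418 = -9709/2 ≈ -4854.5)
-Y = -1*(-9709/2) = 9709/2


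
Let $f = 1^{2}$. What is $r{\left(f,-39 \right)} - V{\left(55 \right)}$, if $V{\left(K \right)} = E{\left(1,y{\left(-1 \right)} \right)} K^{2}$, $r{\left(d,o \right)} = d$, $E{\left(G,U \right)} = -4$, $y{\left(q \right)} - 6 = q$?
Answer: $12101$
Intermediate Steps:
$y{\left(q \right)} = 6 + q$
$f = 1$
$V{\left(K \right)} = - 4 K^{2}$
$r{\left(f,-39 \right)} - V{\left(55 \right)} = 1 - - 4 \cdot 55^{2} = 1 - \left(-4\right) 3025 = 1 - -12100 = 1 + 12100 = 12101$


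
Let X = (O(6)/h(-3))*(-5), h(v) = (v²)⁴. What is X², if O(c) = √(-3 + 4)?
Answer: 25/43046721 ≈ 5.8076e-7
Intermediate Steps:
h(v) = v⁸
O(c) = 1 (O(c) = √1 = 1)
X = -5/6561 (X = (1/(-3)⁸)*(-5) = (1/6561)*(-5) = -5/6561 ≈ -0.00076208)
X² = (-5/6561)² = 25/43046721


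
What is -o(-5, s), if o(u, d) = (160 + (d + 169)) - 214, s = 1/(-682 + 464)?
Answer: -25069/218 ≈ -115.00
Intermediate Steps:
s = -1/218 (s = 1/(-218) = -1/218 ≈ -0.0045872)
o(u, d) = 115 + d (o(u, d) = (160 + (169 + d)) - 214 = (329 + d) - 214 = 115 + d)
-o(-5, s) = -(115 - 1/218) = -1*25069/218 = -25069/218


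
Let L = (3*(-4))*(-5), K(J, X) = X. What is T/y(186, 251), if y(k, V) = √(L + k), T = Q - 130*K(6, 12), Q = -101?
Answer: -1661*√246/246 ≈ -105.90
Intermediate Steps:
L = 60 (L = -12*(-5) = 60)
T = -1661 (T = -101 - 130*12 = -101 - 1560 = -1661)
y(k, V) = √(60 + k)
T/y(186, 251) = -1661/√(60 + 186) = -1661*√246/246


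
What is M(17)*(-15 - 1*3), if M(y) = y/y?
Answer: -18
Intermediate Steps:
M(y) = 1
M(17)*(-15 - 1*3) = 1*(-15 - 1*3) = 1*(-15 - 3) = 1*(-18) = -18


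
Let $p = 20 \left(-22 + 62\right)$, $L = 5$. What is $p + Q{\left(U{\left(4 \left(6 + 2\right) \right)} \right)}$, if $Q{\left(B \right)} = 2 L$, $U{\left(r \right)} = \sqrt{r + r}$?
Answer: $810$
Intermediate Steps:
$U{\left(r \right)} = \sqrt{2} \sqrt{r}$ ($U{\left(r \right)} = \sqrt{2 r} = \sqrt{2} \sqrt{r}$)
$p = 800$ ($p = 20 \cdot 40 = 800$)
$Q{\left(B \right)} = 10$ ($Q{\left(B \right)} = 2 \cdot 5 = 10$)
$p + Q{\left(U{\left(4 \left(6 + 2\right) \right)} \right)} = 800 + 10 = 810$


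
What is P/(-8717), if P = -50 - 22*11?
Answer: 292/8717 ≈ 0.033498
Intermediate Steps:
P = -292 (P = -50 - 242 = -292)
P/(-8717) = -292/(-8717) = -292*(-1/8717) = 292/8717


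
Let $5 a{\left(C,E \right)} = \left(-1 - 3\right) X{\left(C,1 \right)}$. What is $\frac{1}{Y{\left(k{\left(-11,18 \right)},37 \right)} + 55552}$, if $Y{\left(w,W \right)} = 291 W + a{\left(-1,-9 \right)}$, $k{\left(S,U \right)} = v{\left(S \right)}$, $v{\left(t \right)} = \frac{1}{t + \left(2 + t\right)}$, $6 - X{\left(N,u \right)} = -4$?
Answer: $\frac{1}{66311} \approx 1.508 \cdot 10^{-5}$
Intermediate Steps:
$X{\left(N,u \right)} = 10$ ($X{\left(N,u \right)} = 6 - -4 = 6 + 4 = 10$)
$a{\left(C,E \right)} = -8$ ($a{\left(C,E \right)} = \frac{\left(-1 - 3\right) 10}{5} = \frac{\left(-4\right) 10}{5} = \frac{1}{5} \left(-40\right) = -8$)
$v{\left(t \right)} = \frac{1}{2 + 2 t}$
$k{\left(S,U \right)} = \frac{1}{2 \left(1 + S\right)}$
$Y{\left(w,W \right)} = -8 + 291 W$ ($Y{\left(w,W \right)} = 291 W - 8 = -8 + 291 W$)
$\frac{1}{Y{\left(k{\left(-11,18 \right)},37 \right)} + 55552} = \frac{1}{\left(-8 + 291 \cdot 37\right) + 55552} = \frac{1}{\left(-8 + 10767\right) + 55552} = \frac{1}{10759 + 55552} = \frac{1}{66311}$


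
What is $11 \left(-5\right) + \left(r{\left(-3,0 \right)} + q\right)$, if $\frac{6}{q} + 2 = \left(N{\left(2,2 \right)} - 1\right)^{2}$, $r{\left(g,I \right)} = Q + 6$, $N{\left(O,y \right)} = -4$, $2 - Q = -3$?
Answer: $- \frac{1006}{23} \approx -43.739$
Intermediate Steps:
$Q = 5$ ($Q = 2 - -3 = 2 + 3 = 5$)
$r{\left(g,I \right)} = 11$ ($r{\left(g,I \right)} = 5 + 6 = 11$)
$q = \frac{6}{23}$ ($q = \frac{6}{-2 + \left(-4 - 1\right)^{2}} = \frac{6}{-2 + \left(-5\right)^{2}} = \frac{6}{-2 + 25} = \frac{6}{23} \approx 0.26087$)
$11 \left(-5\right) + \left(r{\left(-3,0 \right)} + q\right) = 11 \left(-5\right) + \left(11 + \frac{6}{23}\right) = -55 + \frac{259}{23} = - \frac{1006}{23}$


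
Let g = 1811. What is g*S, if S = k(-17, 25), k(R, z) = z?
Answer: 45275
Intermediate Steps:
S = 25
g*S = 1811*25 = 45275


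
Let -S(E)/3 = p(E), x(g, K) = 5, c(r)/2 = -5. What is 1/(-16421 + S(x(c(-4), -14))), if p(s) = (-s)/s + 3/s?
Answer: -5/82099 ≈ -6.0902e-5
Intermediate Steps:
c(r) = -10 (c(r) = 2*(-5) = -10)
p(s) = -1 + 3/s
S(E) = -3*(3 - E)/E
1/(-16421 + S(x(c(-4), -14))) = 1/(-16421 + (3 - 9/5)) = 1/(-16421 + 6/5) = 1/(-82099/5) = -5/82099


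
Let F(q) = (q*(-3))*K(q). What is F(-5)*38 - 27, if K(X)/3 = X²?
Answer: 42723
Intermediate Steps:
K(X) = 3*X²
F(q) = -9*q³ (F(q) = (q*(-3))*(3*q²) = (-3*q)*(3*q²) = -9*q³)
F(-5)*38 - 27 = -9*(-5)³*38 - 27 = -9*(-125)*38 - 27 = 1125*38 - 27 = 42750 - 27 = 42723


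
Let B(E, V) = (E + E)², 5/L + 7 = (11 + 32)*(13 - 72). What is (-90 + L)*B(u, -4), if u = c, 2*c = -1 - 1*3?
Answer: -228965/159 ≈ -1440.0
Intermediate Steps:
c = -2 (c = (-1 - 1*3)/2 = (-1 - 3)/2 = (½)*(-4) = -2)
L = -5/2544 (L = 5/(-7 + (11 + 32)*(13 - 72)) = 5/(-7 + 43*(-59)) = 5/(-7 - 2537) = 5/(-2544) = 5*(-1/2544) = -5/2544 ≈ -0.0019654)
u = -2
B(E, V) = 4*E² (B(E, V) = (2*E)² = 4*E²)
(-90 + L)*B(u, -4) = (-90 - 5/2544)*(4*(-2)²) = -228965*4/636 = -228965/2544*16 = -228965/159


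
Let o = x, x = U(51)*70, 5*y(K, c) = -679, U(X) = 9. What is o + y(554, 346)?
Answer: 2471/5 ≈ 494.20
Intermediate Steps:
y(K, c) = -679/5 (y(K, c) = (1/5)*(-679) = -679/5)
x = 630 (x = 9*70 = 630)
o = 630
o + y(554, 346) = 630 - 679/5 = 2471/5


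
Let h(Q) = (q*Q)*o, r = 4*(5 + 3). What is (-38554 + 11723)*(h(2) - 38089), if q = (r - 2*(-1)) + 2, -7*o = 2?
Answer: 1022517911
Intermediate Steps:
r = 32 (r = 4*8 = 32)
o = -2/7 (o = -⅐*2 = -2/7 ≈ -0.28571)
q = 36 (q = (32 - 2*(-1)) + 2 = (32 + 2) + 2 = 34 + 2 = 36)
h(Q) = -72*Q/7 (h(Q) = (36*Q)*(-2/7) = -72*Q/7)
(-38554 + 11723)*(h(2) - 38089) = (-38554 + 11723)*(-72/7*2 - 38089) = -26831*(-144/7 - 38089) = -26831*(-266767/7) = 1022517911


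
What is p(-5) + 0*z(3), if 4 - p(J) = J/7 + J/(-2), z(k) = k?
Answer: 31/14 ≈ 2.2143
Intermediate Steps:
p(J) = 4 + 5*J/14 (p(J) = 4 - (J/7 + J/(-2)) = 4 - (J*(⅐) + J*(-½)) = 4 - (J/7 - J/2) = 4 - (-5)*J/14 = 4 + 5*J/14)
p(-5) + 0*z(3) = (4 + (5/14)*(-5)) + 0*3 = (4 - 25/14) + 0 = 31/14 + 0 = 31/14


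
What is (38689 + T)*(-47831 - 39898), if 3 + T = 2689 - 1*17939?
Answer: -2056016844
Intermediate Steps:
T = -15253 (T = -3 + (2689 - 1*17939) = -3 + (2689 - 17939) = -3 - 15250 = -15253)
(38689 + T)*(-47831 - 39898) = (38689 - 15253)*(-47831 - 39898) = 23436*(-87729) = -2056016844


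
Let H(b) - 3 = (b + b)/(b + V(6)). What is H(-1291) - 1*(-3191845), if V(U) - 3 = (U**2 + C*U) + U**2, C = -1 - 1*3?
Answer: 1978947051/620 ≈ 3.1918e+6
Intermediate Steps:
C = -4 (C = -1 - 3 = -4)
V(U) = 3 - 4*U + 2*U**2 (V(U) = 3 + ((U**2 - 4*U) + U**2) = 3 + (-4*U + 2*U**2) = 3 - 4*U + 2*U**2)
H(b) = 3 + 2*b/(51 + b) (H(b) = 3 + (b + b)/(b + (3 - 4*6 + 2*6**2)) = 3 + (2*b)/(b + (3 - 24 + 2*36)) = 3 + (2*b)/(b + (3 - 24 + 72)) = 3 + (2*b)/(b + 51) = 3 + (2*b)/(51 + b) = 3 + 2*b/(51 + b))
H(-1291) - 1*(-3191845) = (153 + 5*(-1291))/(51 - 1291) - 1*(-3191845) = (153 - 6455)/(-1240) + 3191845 = -1/1240*(-6302) + 3191845 = 3151/620 + 3191845 = 1978947051/620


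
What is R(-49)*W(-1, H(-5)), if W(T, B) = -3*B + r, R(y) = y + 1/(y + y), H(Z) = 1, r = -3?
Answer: 14409/49 ≈ 294.06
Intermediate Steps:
R(y) = y + 1/(2*y)
W(T, B) = -3 - 3*B (W(T, B) = -3*B - 3 = -3 - 3*B)
R(-49)*W(-1, H(-5)) = (-49 + (½)/(-49))*(-3 - 3*1) = (-49 + (½)*(-1/49))*(-3 - 3) = (-49 - 1/98)*(-6) = -4803/98*(-6) = 14409/49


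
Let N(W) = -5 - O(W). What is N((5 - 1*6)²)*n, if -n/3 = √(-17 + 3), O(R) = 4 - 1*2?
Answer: 21*I*√14 ≈ 78.575*I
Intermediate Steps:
O(R) = 2 (O(R) = 4 - 2 = 2)
N(W) = -7 (N(W) = -5 - 1*2 = -5 - 2 = -7)
n = -3*I*√14 (n = -3*√(-17 + 3) = -3*I*√14 ≈ -11.225*I)
N((5 - 1*6)²)*n = -(-21)*I*√14 = 21*I*√14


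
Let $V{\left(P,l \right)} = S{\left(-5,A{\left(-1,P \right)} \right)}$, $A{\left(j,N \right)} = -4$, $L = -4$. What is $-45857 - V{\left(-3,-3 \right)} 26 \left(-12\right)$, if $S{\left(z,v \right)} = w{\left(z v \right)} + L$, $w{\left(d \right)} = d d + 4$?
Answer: $78943$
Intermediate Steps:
$w{\left(d \right)} = 4 + d^{2}$ ($w{\left(d \right)} = d^{2} + 4 = 4 + d^{2}$)
$S{\left(z,v \right)} = v^{2} z^{2}$ ($S{\left(z,v \right)} = \left(4 + \left(z v\right)^{2}\right) - 4 = \left(4 + \left(v z\right)^{2}\right) - 4 = \left(4 + v^{2} z^{2}\right) - 4 = v^{2} z^{2}$)
$V{\left(P,l \right)} = 400$ ($V{\left(P,l \right)} = \left(-4\right)^{2} \left(-5\right)^{2} = 16 \cdot 25 = 400$)
$-45857 - V{\left(-3,-3 \right)} 26 \left(-12\right) = -45857 - 400 \cdot 26 \left(-12\right) = -45857 - 10400 \left(-12\right) = -45857 - -124800 = -45857 + 124800 = 78943$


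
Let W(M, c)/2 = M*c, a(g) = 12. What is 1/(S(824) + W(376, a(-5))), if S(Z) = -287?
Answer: 1/8737 ≈ 0.00011446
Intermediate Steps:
W(M, c) = 2*M*c (W(M, c) = 2*(M*c) = 2*M*c)
1/(S(824) + W(376, a(-5))) = 1/(-287 + 2*376*12) = 1/(-287 + 9024) = 1/8737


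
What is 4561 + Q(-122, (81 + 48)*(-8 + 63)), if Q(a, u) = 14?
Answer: 4575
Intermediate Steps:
4561 + Q(-122, (81 + 48)*(-8 + 63)) = 4561 + 14 = 4575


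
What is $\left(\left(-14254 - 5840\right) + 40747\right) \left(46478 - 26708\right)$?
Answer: $408309810$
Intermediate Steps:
$\left(\left(-14254 - 5840\right) + 40747\right) \left(46478 - 26708\right) = \left(-20094 + 40747\right) 19770 = 20653 \cdot 19770 = 408309810$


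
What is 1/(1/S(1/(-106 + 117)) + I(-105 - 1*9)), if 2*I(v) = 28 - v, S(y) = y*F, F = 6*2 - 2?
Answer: 10/721 ≈ 0.013870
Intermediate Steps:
F = 10 (F = 12 - 2 = 10)
S(y) = 10*y (S(y) = y*10 = 10*y)
I(v) = 14 - v/2 (I(v) = (28 - v)/2 = 14 - v/2)
1/(1/S(1/(-106 + 117)) + I(-105 - 1*9)) = 1/(1/(10/(-106 + 117)) + (14 - (-105 - 1*9)/2)) = 1/(1/(10/11) + (14 - (-105 - 9)/2)) = 1/(1/(10*(1/11)) + (14 - 1/2*(-114))) = 1/(1/(10/11) + (14 + 57)) = 1/(11/10 + 71) = 1/(721/10) = 10/721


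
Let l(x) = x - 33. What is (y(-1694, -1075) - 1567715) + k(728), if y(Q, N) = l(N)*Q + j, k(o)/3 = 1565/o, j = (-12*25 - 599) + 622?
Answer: 224927575/728 ≈ 3.0897e+5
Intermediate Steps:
j = -277 (j = (-300 - 599) + 622 = -899 + 622 = -277)
l(x) = -33 + x
k(o) = 4695/o (k(o) = 3*(1565/o) = 4695/o)
y(Q, N) = -277 + Q*(-33 + N) (y(Q, N) = (-33 + N)*Q - 277 = Q*(-33 + N) - 277 = -277 + Q*(-33 + N))
(y(-1694, -1075) - 1567715) + k(728) = ((-277 - 1694*(-33 - 1075)) - 1567715) + 4695/728 = ((-277 - 1694*(-1108)) - 1567715) + 4695*(1/728) = ((-277 + 1876952) - 1567715) + 4695/728 = (1876675 - 1567715) + 4695/728 = 308960 + 4695/728 = 224927575/728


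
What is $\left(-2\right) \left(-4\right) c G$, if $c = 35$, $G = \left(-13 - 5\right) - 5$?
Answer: $-6440$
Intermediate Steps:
$G = -23$ ($G = -18 - 5 = -23$)
$\left(-2\right) \left(-4\right) c G = \left(-2\right) \left(-4\right) 35 \left(-23\right) = 8 \cdot 35 \left(-23\right) = 280 \left(-23\right) = -6440$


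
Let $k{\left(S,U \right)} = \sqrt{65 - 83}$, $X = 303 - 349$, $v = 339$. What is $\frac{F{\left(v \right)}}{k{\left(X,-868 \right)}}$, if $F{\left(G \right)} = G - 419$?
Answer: $\frac{40 i \sqrt{2}}{3} \approx 18.856 i$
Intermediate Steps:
$F{\left(G \right)} = -419 + G$ ($F{\left(G \right)} = G - 419 = -419 + G$)
$X = -46$
$k{\left(S,U \right)} = 3 i \sqrt{2}$ ($k{\left(S,U \right)} = \sqrt{-18} = 3 i \sqrt{2}$)
$\frac{F{\left(v \right)}}{k{\left(X,-868 \right)}} = \frac{-419 + 339}{3 i \sqrt{2}} = - 80 \left(- \frac{i \sqrt{2}}{6}\right) = \frac{40 i \sqrt{2}}{3}$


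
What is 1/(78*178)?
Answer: 1/13884 ≈ 7.2025e-5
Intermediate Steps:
1/(78*178) = 1/13884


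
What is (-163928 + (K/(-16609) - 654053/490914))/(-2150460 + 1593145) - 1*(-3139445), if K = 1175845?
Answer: 2853202200209982595417/908823671945838 ≈ 3.1394e+6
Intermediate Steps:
(-163928 + (K/(-16609) - 654053/490914))/(-2150460 + 1593145) - 1*(-3139445) = (-163928 + (1175845/(-16609) - 654053/490914))/(-2150460 + 1593145) - 1*(-3139445) = (-163928 + (1175845*(-1/16609) - 654053*1/490914))/(-557315) + 3139445 = (-163928 + (-1175845/16609 - 654053/490914))*(-1/557315) + 3139445 = (-163928 - 588101938607/8153590626)*(-1/557315) + 3139445 = -1337189906077535/8153590626*(-1/557315) + 3139445 = 267437981215507/908823671945838 + 3139445 = 2853202200209982595417/908823671945838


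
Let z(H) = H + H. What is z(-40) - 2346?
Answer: -2426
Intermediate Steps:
z(H) = 2*H
z(-40) - 2346 = 2*(-40) - 2346 = -80 - 2346 = -2426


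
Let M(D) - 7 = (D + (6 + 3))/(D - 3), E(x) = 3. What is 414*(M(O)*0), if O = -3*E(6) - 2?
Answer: 0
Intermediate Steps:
O = -11 (O = -3*3 - 2 = -9 - 2 = -11)
M(D) = 7 + (9 + D)/(-3 + D) (M(D) = 7 + (D + (6 + 3))/(D - 3) = 7 + (D + 9)/(-3 + D) = 7 + (9 + D)/(-3 + D))
414*(M(O)*0) = 414*((4*(-3 + 2*(-11))/(-3 - 11))*0) = 414*((4*(-3 - 22)/(-14))*0) = 414*((4*(-1/14)*(-25))*0) = 414*((50/7)*0) = 414*0 = 0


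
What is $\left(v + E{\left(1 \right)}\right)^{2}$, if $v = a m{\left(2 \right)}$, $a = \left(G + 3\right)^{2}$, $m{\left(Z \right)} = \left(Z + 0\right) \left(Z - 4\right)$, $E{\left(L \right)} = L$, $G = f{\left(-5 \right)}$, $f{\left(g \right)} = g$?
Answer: $225$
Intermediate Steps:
$G = -5$
$m{\left(Z \right)} = Z \left(-4 + Z\right)$
$a = 4$ ($a = \left(-5 + 3\right)^{2} = \left(-2\right)^{2} = 4$)
$v = -16$ ($v = 4 \cdot 2 \left(-4 + 2\right) = 4 \cdot 2 \left(-2\right) = 4 \left(-4\right) = -16$)
$\left(v + E{\left(1 \right)}\right)^{2} = \left(-16 + 1\right)^{2} = \left(-15\right)^{2} = 225$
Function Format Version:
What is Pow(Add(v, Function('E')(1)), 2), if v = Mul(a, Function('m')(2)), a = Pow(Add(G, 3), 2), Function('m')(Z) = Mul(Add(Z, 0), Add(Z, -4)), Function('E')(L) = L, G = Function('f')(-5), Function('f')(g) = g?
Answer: 225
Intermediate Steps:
G = -5
Function('m')(Z) = Mul(Z, Add(-4, Z))
a = 4 (a = Pow(Add(-5, 3), 2) = Pow(-2, 2) = 4)
v = -16 (v = Mul(4, Mul(2, Add(-4, 2))) = Mul(4, Mul(2, -2)) = Mul(4, -4) = -16)
Pow(Add(v, Function('E')(1)), 2) = Pow(Add(-16, 1), 2) = Pow(-15, 2) = 225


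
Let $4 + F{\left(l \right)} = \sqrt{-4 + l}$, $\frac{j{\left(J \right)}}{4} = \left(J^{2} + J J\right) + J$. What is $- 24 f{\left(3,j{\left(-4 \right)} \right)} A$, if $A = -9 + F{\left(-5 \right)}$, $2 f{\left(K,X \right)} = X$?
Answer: $17472 - 4032 i \approx 17472.0 - 4032.0 i$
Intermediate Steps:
$j{\left(J \right)} = 4 J + 8 J^{2}$ ($j{\left(J \right)} = 4 \left(\left(J^{2} + J J\right) + J\right) = 4 \left(\left(J^{2} + J^{2}\right) + J\right) = 4 \left(2 J^{2} + J\right) = 4 \left(J + 2 J^{2}\right) = 4 J + 8 J^{2}$)
$f{\left(K,X \right)} = \frac{X}{2}$
$F{\left(l \right)} = -4 + \sqrt{-4 + l}$
$A = -13 + 3 i$ ($A = -9 - \left(4 - \sqrt{-4 - 5}\right) = -9 - \left(4 - \sqrt{-9}\right) = -9 - \left(4 - 3 i\right) = -13 + 3 i \approx -13.0 + 3.0 i$)
$- 24 f{\left(3,j{\left(-4 \right)} \right)} A = - 24 \frac{4 \left(-4\right) \left(1 + 2 \left(-4\right)\right)}{2} \left(-13 + 3 i\right) = - 24 \frac{4 \left(-4\right) \left(1 - 8\right)}{2} \left(-13 + 3 i\right) = - 24 \frac{4 \left(-4\right) \left(-7\right)}{2} \left(-13 + 3 i\right) = - 24 \cdot \frac{1}{2} \cdot 112 \left(-13 + 3 i\right) = \left(-24\right) 56 \left(-13 + 3 i\right) = - 1344 \left(-13 + 3 i\right) = 17472 - 4032 i$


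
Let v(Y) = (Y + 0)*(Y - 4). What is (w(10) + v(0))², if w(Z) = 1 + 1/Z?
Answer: 121/100 ≈ 1.2100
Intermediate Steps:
w(Z) = 1 + 1/Z
v(Y) = Y*(-4 + Y)
(w(10) + v(0))² = ((1 + 10)/10 + 0*(-4 + 0))² = ((⅒)*11 + 0*(-4))² = (11/10 + 0)² = (11/10)² = 121/100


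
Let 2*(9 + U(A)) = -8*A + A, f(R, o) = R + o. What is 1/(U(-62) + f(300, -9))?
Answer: 1/499 ≈ 0.0020040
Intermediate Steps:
U(A) = -9 - 7*A/2 (U(A) = -9 + (-8*A + A)/2 = -9 + (-7*A)/2 = -9 - 7*A/2)
1/(U(-62) + f(300, -9)) = 1/((-9 - 7/2*(-62)) + (300 - 9)) = 1/((-9 + 217) + 291) = 1/(208 + 291) = 1/499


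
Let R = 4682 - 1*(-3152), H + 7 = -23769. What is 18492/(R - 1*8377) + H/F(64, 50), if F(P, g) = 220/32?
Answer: -34766668/9955 ≈ -3492.4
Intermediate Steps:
F(P, g) = 55/8 (F(P, g) = 220*(1/32) = 55/8)
H = -23776 (H = -7 - 23769 = -23776)
R = 7834 (R = 4682 + 3152 = 7834)
18492/(R - 1*8377) + H/F(64, 50) = 18492/(7834 - 1*8377) - 23776/55/8 = 18492/(7834 - 8377) - 23776*8/55 = 18492/(-543) - 190208/55 = 18492*(-1/543) - 190208/55 = -6164/181 - 190208/55 = -34766668/9955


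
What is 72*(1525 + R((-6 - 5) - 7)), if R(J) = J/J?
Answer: 109872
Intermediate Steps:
R(J) = 1
72*(1525 + R((-6 - 5) - 7)) = 72*(1525 + 1) = 72*1526 = 109872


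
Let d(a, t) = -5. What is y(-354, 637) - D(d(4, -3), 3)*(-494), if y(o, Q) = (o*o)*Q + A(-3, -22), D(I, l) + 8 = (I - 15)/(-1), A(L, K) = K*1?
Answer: 79832198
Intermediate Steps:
A(L, K) = K
D(I, l) = 7 - I (D(I, l) = -8 + (I - 15)/(-1) = -8 + (-15 + I)*(-1) = -8 + (15 - I) = 7 - I)
y(o, Q) = -22 + Q*o² (y(o, Q) = (o*o)*Q - 22 = o²*Q - 22 = Q*o² - 22 = -22 + Q*o²)
y(-354, 637) - D(d(4, -3), 3)*(-494) = (-22 + 637*(-354)²) - (7 - 1*(-5))*(-494) = (-22 + 637*125316) - (7 + 5)*(-494) = (-22 + 79826292) - 12*(-494) = 79826270 - 1*(-5928) = 79826270 + 5928 = 79832198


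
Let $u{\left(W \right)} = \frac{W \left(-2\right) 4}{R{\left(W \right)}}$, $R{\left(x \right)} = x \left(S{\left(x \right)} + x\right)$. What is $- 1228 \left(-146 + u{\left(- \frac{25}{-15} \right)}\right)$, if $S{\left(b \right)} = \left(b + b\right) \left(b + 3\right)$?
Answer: $\frac{27878056}{155} \approx 1.7986 \cdot 10^{5}$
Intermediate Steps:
$S{\left(b \right)} = 2 b \left(3 + b\right)$
$R{\left(x \right)} = x \left(x + 2 x \left(3 + x\right)\right)$ ($R{\left(x \right)} = x \left(2 x \left(3 + x\right) + x\right) = x \left(x + 2 x \left(3 + x\right)\right)$)
$u{\left(W \right)} = - \frac{8}{W \left(7 + 2 W\right)}$ ($u{\left(W \right)} = \frac{W \left(-2\right) 4}{W^{2} \left(7 + 2 W\right)} = - 2 W 4 \frac{1}{W^{2} \left(7 + 2 W\right)} = - 8 W \frac{1}{W^{2} \left(7 + 2 W\right)} = - \frac{8}{W \left(7 + 2 W\right)}$)
$- 1228 \left(-146 + u{\left(- \frac{25}{-15} \right)}\right) = - 1228 \left(-146 - \frac{8}{- \frac{25}{-15} \left(7 + 2 \left(- \frac{25}{-15}\right)\right)}\right) = - 1228 \left(-146 - \frac{8}{\left(-25\right) \left(- \frac{1}{15}\right) \left(7 + 2 \left(\left(-25\right) \left(- \frac{1}{15}\right)\right)\right)}\right) = - 1228 \left(-146 - \frac{8}{\frac{5}{3} \left(7 + 2 \cdot \frac{5}{3}\right)}\right) = - 1228 \left(-146 - \frac{24}{5 \left(7 + \frac{10}{3}\right)}\right) = - 1228 \left(-146 - \frac{24}{5 \cdot \frac{31}{3}}\right) = - 1228 \left(-146 - \frac{24}{5} \cdot \frac{3}{31}\right) = - 1228 \left(-146 - \frac{72}{155}\right) = \left(-1228\right) \left(- \frac{22702}{155}\right) = \frac{27878056}{155}$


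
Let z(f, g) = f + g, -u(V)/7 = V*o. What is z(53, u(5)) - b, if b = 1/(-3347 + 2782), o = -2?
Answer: 69496/565 ≈ 123.00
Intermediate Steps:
u(V) = 14*V (u(V) = -7*V*(-2) = -(-14)*V = 14*V)
b = -1/565 (b = 1/(-565) = -1/565 ≈ -0.0017699)
z(53, u(5)) - b = (53 + 14*5) - 1*(-1/565) = (53 + 70) + 1/565 = 123 + 1/565 = 69496/565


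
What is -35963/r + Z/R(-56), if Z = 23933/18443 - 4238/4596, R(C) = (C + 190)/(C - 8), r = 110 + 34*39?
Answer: -51425892653039/2038829165484 ≈ -25.223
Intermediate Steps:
r = 1436 (r = 110 + 1326 = 1436)
R(C) = (190 + C)/(-8 + C)
Z = 15917317/42382014 (Z = 23933*(1/18443) - 4238*1/4596 = 23933/18443 - 2119/2298 = 15917317/42382014 ≈ 0.37557)
-35963/r + Z/R(-56) = -35963/1436 + 15917317/(42382014*(((190 - 56)/(-8 - 56)))) = -35963*1/1436 + 15917317/(42382014*((134/(-64)))) = -35963/1436 + 15917317/(42382014*((-1/64*134))) = -35963/1436 + 15917317/(42382014*(-67/32)) = -35963/1436 + (15917317/42382014)*(-32/67) = -35963/1436 - 254677072/1419797469 = -51425892653039/2038829165484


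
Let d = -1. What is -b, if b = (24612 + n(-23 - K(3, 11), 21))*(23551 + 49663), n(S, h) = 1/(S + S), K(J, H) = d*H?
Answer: -21623279009/12 ≈ -1.8019e+9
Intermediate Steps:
K(J, H) = -H
n(S, h) = 1/(2*S)
b = 21623279009/12 (b = (24612 + 1/(2*(-23 - (-1)*11)))*(23551 + 49663) = (24612 + 1/(2*(-23 - 1*(-11))))*73214 = (24612 + 1/(2*(-23 + 11)))*73214 = (24612 + (1/2)/(-12))*73214 = (24612 + (1/2)*(-1/12))*73214 = (24612 - 1/24)*73214 = (590687/24)*73214 = 21623279009/12 ≈ 1.8019e+9)
-b = -1*21623279009/12 = -21623279009/12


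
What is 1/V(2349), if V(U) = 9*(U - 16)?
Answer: 1/20997 ≈ 4.7626e-5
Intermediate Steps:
V(U) = -144 + 9*U (V(U) = 9*(-16 + U) = -144 + 9*U)
1/V(2349) = 1/(-144 + 9*2349) = 1/(-144 + 21141) = 1/20997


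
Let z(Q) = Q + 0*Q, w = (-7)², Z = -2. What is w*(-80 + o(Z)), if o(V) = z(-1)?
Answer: -3969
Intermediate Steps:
w = 49
z(Q) = Q (z(Q) = Q + 0 = Q)
o(V) = -1
w*(-80 + o(Z)) = 49*(-80 - 1) = 49*(-81) = -3969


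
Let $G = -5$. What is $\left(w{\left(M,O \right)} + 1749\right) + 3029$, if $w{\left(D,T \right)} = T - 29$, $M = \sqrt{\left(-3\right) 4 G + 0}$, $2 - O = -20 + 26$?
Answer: $4745$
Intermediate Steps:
$O = -4$ ($O = 2 - \left(-20 + 26\right) = 2 - 6 = -4$)
$M = 2 \sqrt{15}$ ($M = \sqrt{\left(-3\right) 4 \left(-5\right) + 0} = \sqrt{\left(-12\right) \left(-5\right) + 0} = \sqrt{60 + 0} = \sqrt{60} = 2 \sqrt{15} \approx 7.746$)
$w{\left(D,T \right)} = -29 + T$ ($w{\left(D,T \right)} = T - 29 = -29 + T$)
$\left(w{\left(M,O \right)} + 1749\right) + 3029 = \left(\left(-29 - 4\right) + 1749\right) + 3029 = \left(-33 + 1749\right) + 3029 = 1716 + 3029 = 4745$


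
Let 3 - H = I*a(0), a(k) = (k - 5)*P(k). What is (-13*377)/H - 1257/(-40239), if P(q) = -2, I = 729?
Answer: 7643374/10860059 ≈ 0.70381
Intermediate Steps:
a(k) = 10 - 2*k (a(k) = (k - 5)*(-2) = (-5 + k)*(-2) = 10 - 2*k)
H = -7287 (H = 3 - 729*(10 - 2*0) = 3 - 729*(10 + 0) = 3 - 729*10 = 3 - 1*7290 = 3 - 7290 = -7287)
(-13*377)/H - 1257/(-40239) = -13*377/(-7287) - 1257/(-40239) = -4901*(-1/7287) - 1257*(-1/40239) = 4901/7287 + 419/13413 = 7643374/10860059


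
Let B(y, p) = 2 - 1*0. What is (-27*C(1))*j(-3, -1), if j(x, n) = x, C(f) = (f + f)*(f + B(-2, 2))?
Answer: 486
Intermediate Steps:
B(y, p) = 2 (B(y, p) = 2 + 0 = 2)
C(f) = 2*f*(2 + f) (C(f) = (f + f)*(f + 2) = (2*f)*(2 + f) = 2*f*(2 + f))
(-27*C(1))*j(-3, -1) = -54*(2 + 1)*(-3) = -54*3*(-3) = -27*6*(-3) = -162*(-3) = 486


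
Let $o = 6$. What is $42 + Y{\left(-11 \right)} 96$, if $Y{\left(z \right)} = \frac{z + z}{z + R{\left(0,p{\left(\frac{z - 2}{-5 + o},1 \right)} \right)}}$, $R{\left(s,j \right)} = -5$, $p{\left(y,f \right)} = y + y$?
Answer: $174$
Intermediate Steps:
$p{\left(y,f \right)} = 2 y$
$Y{\left(z \right)} = \frac{2 z}{-5 + z}$ ($Y{\left(z \right)} = \frac{z + z}{z - 5} = \frac{2 z}{-5 + z}$)
$42 + Y{\left(-11 \right)} 96 = 42 + 2 \left(-11\right) \frac{1}{-5 - 11} \cdot 96 = 42 + 2 \left(-11\right) \frac{1}{-16} \cdot 96 = 42 + 2 \left(-11\right) \left(- \frac{1}{16}\right) 96 = 42 + \frac{11}{8} \cdot 96 = 42 + 132 = 174$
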